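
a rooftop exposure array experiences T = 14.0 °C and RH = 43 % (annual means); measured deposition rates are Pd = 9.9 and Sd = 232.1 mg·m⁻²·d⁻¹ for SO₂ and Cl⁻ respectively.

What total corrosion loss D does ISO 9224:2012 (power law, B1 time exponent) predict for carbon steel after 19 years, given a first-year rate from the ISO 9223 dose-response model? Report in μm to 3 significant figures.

D(19) = 153 μm

carbon steel: T>10 °C ⇒ hinge -0.054·(14.0−10) = -0.2160
  SO₂ term: 1.77·9.9^0.52·exp(0.02·43-0.2160) = 11.1
  Sd branch = 0.102·Sd^0.62·e^(0.033·RH+0.04·T) = 21.62 μm/a
  sum: 11.1 + 21.62 → r_corr = 32.72 μm/a
Power-law: D(19) = r_corr · 19^0.523
  D(19) = 32.72 × 19^0.523 = 32.72 × 4.664 = 152.6 μm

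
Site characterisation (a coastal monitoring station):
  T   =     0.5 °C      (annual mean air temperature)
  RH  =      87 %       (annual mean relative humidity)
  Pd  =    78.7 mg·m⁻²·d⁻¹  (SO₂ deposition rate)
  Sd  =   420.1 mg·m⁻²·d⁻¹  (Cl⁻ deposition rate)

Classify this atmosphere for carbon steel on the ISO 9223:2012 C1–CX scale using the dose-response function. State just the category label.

C5

carbon steel: f(T) = +0.150·(T−10) [T≤10 °C] = -1.4250
  sulphur-dioxide contribution → 23.48 μm/a
  chloride contribution → 77.74 μm/a
  ⇒ r_corr(carbon steel) = 101.2 μm/a
Category bounds: 80…200 μm/a bracket r_corr ⇒ C5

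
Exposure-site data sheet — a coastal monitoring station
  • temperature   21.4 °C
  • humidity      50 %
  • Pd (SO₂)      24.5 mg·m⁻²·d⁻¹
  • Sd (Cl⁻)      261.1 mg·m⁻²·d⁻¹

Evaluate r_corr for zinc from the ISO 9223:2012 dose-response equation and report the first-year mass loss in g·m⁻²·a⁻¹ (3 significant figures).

r_corr = 29.1 g·m⁻²·a⁻¹

zinc: temperature factor f = -0.071·(11.4) = -0.8094
  Pd branch = 0.0129·Pd^0.44·e^(0.046·RH+f) = 0.234 μm/a
  Sd branch = 0.0175·Sd^0.57·e^(0.008·RH+0.085·T) = 3.84 μm/a
  sum: 0.234 + 3.84 → r_corr = 4.074 μm/a
Convert to mass loss: 4.074 μm/a × 7.14 g/cm³ = 29.09 g·m⁻²·a⁻¹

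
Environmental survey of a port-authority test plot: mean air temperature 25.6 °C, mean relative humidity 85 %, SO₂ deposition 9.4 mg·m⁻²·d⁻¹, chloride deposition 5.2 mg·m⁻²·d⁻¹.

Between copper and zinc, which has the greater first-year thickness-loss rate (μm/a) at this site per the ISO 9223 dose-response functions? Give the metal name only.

copper

copper: temperature factor f = -0.080·(15.6) = -1.2480
  Pd branch = 0.0053·Pd^0.26·e^(0.059·RH+f) = 0.4105 μm/a
  Sd branch = 0.01025·Sd^0.27·e^(0.036·RH+0.049·T) = 1.196 μm/a
  sum: 0.4105 + 1.196 → r_corr = 1.607 μm/a
zinc: temperature factor f = -0.071·(15.6) = -1.1076
  Pd branch = 0.0129·Pd^0.44·e^(0.046·RH+f) = 0.5699 μm/a
  Cl⁻ term: 0.0175·5.2^0.57·exp(0.008·85+0.085·25.6) = 0.7789
  sum: 0.5699 + 0.7789 → r_corr = 1.349 μm/a
Ordering by μm/a: copper (1.61) > zinc (1.35)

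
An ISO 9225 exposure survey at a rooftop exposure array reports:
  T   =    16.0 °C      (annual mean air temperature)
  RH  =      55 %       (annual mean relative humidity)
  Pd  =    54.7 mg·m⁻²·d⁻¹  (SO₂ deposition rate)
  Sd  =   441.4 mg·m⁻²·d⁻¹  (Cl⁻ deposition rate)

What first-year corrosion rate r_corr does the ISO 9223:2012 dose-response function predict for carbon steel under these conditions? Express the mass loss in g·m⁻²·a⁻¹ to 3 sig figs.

r_corr = 649 g·m⁻²·a⁻¹

carbon steel: f(T) = -0.054·(T−10) [T>10 °C] = -0.3240
  Pd branch = 1.77·Pd^0.52·e^(0.02·RH+f) = 30.81 μm/a
  Cl⁻ term: 0.102·441.4^0.62·exp(0.033·55+0.04·16.0) = 51.83
  sum: 30.81 + 51.83 → r_corr = 82.64 μm/a
Convert to mass loss: 82.64 μm/a × 7.85 g/cm³ = 648.8 g·m⁻²·a⁻¹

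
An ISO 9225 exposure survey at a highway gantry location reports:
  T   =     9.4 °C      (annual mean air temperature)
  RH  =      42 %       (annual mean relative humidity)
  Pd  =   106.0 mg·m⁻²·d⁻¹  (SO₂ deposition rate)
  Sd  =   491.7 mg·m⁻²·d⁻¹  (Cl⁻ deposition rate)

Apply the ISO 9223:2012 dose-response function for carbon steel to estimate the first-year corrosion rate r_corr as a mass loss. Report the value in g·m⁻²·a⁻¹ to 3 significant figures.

r_corr = 550 g·m⁻²·a⁻¹

carbon steel: temperature factor f = +0.150·(-0.6) = -0.0900
  Pd branch = 1.77·Pd^0.52·e^(0.02·RH+f) = 42.35 μm/a
  Sd branch = 0.102·Sd^0.62·e^(0.033·RH+0.04·T) = 27.71 μm/a
  sum: 42.35 + 27.71 → r_corr = 70.06 μm/a
Convert to mass loss: 70.06 μm/a × 7.85 g/cm³ = 550 g·m⁻²·a⁻¹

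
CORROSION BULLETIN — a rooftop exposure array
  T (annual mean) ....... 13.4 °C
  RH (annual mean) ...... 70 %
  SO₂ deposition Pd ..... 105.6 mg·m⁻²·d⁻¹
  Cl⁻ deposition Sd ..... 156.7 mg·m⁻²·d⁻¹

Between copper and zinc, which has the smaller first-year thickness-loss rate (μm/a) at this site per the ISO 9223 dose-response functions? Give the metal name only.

copper

copper: T>10 °C ⇒ hinge -0.080·(13.4−10) = -0.2720
  sulphur-dioxide contribution → 0.8432 μm/a
  chloride contribution → 0.9616 μm/a
  total first-year rate 1.805 μm/a
zinc: T>10 °C ⇒ hinge -0.071·(13.4−10) = -0.2414
  sulphur-dioxide contribution → 1.971 μm/a
  chloride contribution → 1.706 μm/a
  total first-year rate 3.677 μm/a
Ordering by μm/a: zinc (3.68) > copper (1.8)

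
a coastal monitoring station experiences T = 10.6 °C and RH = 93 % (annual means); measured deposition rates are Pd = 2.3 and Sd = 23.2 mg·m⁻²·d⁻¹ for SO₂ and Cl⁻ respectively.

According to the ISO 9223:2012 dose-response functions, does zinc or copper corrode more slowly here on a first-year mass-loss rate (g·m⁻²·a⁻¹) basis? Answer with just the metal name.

zinc: temperature factor f = -0.071·(0.6) = -0.0426
  sulphur-dioxide contribution → 1.286 μm/a
  chloride contribution → 0.5442 μm/a
  total first-year rate 1.83 μm/a
  mass loss = 1.83 μm/a × 7.14 g/cm³ = 13.07 g·m⁻²·a⁻¹
copper: f(T) = -0.080·(T−10) [T>10 °C] = -0.0480
  sulphur-dioxide contribution → 1.515 μm/a
  chloride contribution → 1.146 μm/a
  total first-year rate 2.661 μm/a
  mass loss = 2.661 μm/a × 8.96 g/cm³ = 23.84 g·m⁻²·a⁻¹
Ordering by g·m⁻²·a⁻¹: copper (23.8) > zinc (13.1)

zinc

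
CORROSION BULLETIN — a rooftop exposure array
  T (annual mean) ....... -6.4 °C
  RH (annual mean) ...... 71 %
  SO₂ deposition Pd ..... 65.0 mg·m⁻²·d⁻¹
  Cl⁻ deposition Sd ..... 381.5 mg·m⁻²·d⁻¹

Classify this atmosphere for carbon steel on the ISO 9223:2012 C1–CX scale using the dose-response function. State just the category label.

carbon steel: T≤10 °C ⇒ hinge +0.150·(-6.4−10) = -2.4600
  sulphur-dioxide contribution → 5.483 μm/a
  chloride contribution → 32.77 μm/a
  ⇒ r_corr(carbon steel) = 38.25 μm/a
38.3 μm/a falls in (25, 50] for carbon steel → category C3

C3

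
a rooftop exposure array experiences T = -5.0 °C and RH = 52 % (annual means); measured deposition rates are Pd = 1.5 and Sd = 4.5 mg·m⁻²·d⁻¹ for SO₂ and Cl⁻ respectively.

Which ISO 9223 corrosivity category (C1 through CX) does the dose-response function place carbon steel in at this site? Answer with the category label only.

carbon steel: T≤10 °C ⇒ hinge +0.150·(-5.0−10) = -2.2500
  SO₂ term: 1.77·1.5^0.52·exp(0.02·52-2.2500) = 0.6517
  Sd branch = 0.102·Sd^0.62·e^(0.033·RH+0.04·T) = 1.18 μm/a
  r_corr = 0.6517 + 1.18 = 1.832 μm/a
ISO 9223 Table 2 (carbon steel): 1.3 < 1.83 ≤ 25 μm/a ⇒ C2

C2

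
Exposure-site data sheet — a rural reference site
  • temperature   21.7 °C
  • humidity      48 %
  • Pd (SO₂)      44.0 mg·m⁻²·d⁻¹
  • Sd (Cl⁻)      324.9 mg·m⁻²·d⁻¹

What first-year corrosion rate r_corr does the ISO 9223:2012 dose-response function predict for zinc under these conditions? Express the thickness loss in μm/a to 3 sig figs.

zinc: T>10 °C ⇒ hinge -0.071·(21.7−10) = -0.8307
  SO₂ term: 0.0129·44.0^0.44·exp(0.046·48-0.8307) = 0.2703
  Sd branch = 0.0175·Sd^0.57·e^(0.008·RH+0.085·T) = 4.391 μm/a
  sum: 0.2703 + 4.391 → r_corr = 4.661 μm/a

r_corr = 4.66 μm/a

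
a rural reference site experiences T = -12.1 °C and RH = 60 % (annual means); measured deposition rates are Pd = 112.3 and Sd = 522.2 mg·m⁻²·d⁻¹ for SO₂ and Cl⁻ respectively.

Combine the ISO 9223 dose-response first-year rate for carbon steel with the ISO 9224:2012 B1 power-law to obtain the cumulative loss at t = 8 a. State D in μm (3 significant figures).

carbon steel: temperature factor f = +0.150·(-22.1) = -3.3150
  sulphur-dioxide contribution → 2.487 μm/a
  chloride contribution → 22.05 μm/a
  total first-year rate 24.53 μm/a
Long-term exponent b (ISO 9224 Table 2, B1) = 0.523
  D(8) = 24.53 × 8^0.523 = 24.53 × 2.967 = 72.79 μm

D(8) = 72.8 μm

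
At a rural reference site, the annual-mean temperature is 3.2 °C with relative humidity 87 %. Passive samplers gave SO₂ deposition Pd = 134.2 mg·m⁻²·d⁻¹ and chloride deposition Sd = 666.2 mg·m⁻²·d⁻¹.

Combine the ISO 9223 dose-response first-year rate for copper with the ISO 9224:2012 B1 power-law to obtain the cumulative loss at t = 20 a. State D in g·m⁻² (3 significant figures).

D(20) = 195 g·m⁻²

copper: T≤10 °C ⇒ hinge +0.126·(3.2−10) = -0.8568
  SO₂ term: 0.0053·134.2^0.26·exp(0.059·87-0.8568) = 1.363
  Sd branch = 0.01025·Sd^0.27·e^(0.036·RH+0.049·T) = 1.59 μm/a
  sum: 1.363 + 1.59 → r_corr = 2.953 μm/a
Long-term exponent b (ISO 9224 Table 2, B1) = 0.667
  D(20) = 2.953 × 20^0.667 = 2.953 × 7.375 = 21.78 μm
  Mass loss = 21.78 μm × 8.96 g/cm³ = 195.2 g·m⁻²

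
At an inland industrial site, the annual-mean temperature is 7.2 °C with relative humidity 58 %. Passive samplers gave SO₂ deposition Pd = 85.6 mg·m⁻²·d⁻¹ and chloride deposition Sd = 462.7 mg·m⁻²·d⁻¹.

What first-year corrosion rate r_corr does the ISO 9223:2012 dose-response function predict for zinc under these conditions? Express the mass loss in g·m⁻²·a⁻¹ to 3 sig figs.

r_corr = 20.6 g·m⁻²·a⁻¹

zinc: T≤10 °C ⇒ hinge +0.038·(7.2−10) = -0.1064
  sulphur-dioxide contribution → 1.184 μm/a
  chloride contribution → 1.697 μm/a
  total first-year rate 2.881 μm/a
Convert to mass loss: 2.881 μm/a × 7.14 g/cm³ = 20.57 g·m⁻²·a⁻¹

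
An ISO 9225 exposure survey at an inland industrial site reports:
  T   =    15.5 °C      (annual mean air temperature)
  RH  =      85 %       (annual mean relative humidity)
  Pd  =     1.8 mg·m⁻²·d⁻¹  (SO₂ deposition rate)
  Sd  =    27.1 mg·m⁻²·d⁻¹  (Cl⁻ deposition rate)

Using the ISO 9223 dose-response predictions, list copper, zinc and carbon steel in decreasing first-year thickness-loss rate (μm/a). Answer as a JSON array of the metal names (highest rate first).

copper: temperature factor f = -0.080·(5.5) = -0.4400
  SO₂ term: 0.0053·1.8^0.26·exp(0.059·85-0.4400) = 0.5992
  Sd branch = 0.01025·Sd^0.27·e^(0.036·RH+0.049·T) = 1.139 μm/a
  sum: 0.5992 + 1.139 → r_corr = 1.738 μm/a
zinc: T>10 °C ⇒ hinge -0.071·(15.5−10) = -0.3905
  Pd branch = 0.0129·Pd^0.44·e^(0.046·RH+f) = 0.5642 μm/a
  Sd branch = 0.0175·Sd^0.57·e^(0.008·RH+0.085·T) = 0.8459 μm/a
  sum: 0.5642 + 0.8459 → r_corr = 1.41 μm/a
carbon steel: f(T) = -0.054·(T−10) [T>10 °C] = -0.2970
  Pd branch = 1.77·Pd^0.52·e^(0.02·RH+f) = 9.773 μm/a
  Cl⁻ term: 0.102·27.1^0.62·exp(0.033·85+0.04·15.5) = 24.24
  r_corr = 9.773 + 24.24 = 34.01 μm/a
Ordering by μm/a: carbon steel (34) > copper (1.74) > zinc (1.41)

["carbon steel", "copper", "zinc"]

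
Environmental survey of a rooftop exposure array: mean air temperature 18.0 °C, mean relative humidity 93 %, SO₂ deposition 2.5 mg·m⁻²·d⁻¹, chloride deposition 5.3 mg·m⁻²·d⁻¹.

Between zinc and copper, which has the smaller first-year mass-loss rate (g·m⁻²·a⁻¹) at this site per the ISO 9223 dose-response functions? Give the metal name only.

zinc: T>10 °C ⇒ hinge -0.071·(18.0−10) = -0.5680
  sulphur-dioxide contribution → 0.7887 μm/a
  chloride contribution → 0.44 μm/a
  ⇒ r_corr(zinc) = 1.229 μm/a
  mass loss = 1.229 μm/a × 7.14 g/cm³ = 8.773 g·m⁻²·a⁻¹
copper: temperature factor f = -0.080·(8.0) = -0.6400
  sulphur-dioxide contribution → 0.8566 μm/a
  chloride contribution → 1.105 μm/a
  total first-year rate 1.962 μm/a
  mass loss = 1.962 μm/a × 8.96 g/cm³ = 17.58 g·m⁻²·a⁻¹
Ordering by g·m⁻²·a⁻¹: copper (17.6) > zinc (8.77)

zinc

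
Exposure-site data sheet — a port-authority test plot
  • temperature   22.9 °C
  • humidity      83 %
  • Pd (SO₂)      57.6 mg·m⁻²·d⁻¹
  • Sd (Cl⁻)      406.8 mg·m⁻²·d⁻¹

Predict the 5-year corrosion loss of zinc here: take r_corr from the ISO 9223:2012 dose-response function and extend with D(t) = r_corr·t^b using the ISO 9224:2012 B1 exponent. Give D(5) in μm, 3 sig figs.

D(5) = 32.2 μm

zinc: T>10 °C ⇒ hinge -0.071·(22.9−10) = -0.9159
  Pd branch = 0.0129·Pd^0.44·e^(0.046·RH+f) = 1.398 μm/a
  Sd branch = 0.0175·Sd^0.57·e^(0.008·RH+0.085·T) = 7.313 μm/a
  sum: 1.398 + 7.313 → r_corr = 8.711 μm/a
Power-law: D(5) = r_corr · 5^0.813
  D(5) = 8.711 × 5^0.813 = 8.711 × 3.701 = 32.24 μm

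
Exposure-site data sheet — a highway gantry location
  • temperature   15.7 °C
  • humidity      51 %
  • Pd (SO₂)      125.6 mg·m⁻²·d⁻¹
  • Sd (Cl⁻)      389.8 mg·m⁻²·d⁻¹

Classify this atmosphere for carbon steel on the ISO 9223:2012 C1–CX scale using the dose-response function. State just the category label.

C5

carbon steel: T>10 °C ⇒ hinge -0.054·(15.7−10) = -0.3078
  SO₂ term: 1.77·125.6^0.52·exp(0.02·51-0.3078) = 44.54
  Sd branch = 0.102·Sd^0.62·e^(0.033·RH+0.04·T) = 41.55 μm/a
  sum: 44.54 + 41.55 → r_corr = 86.09 μm/a
ISO 9223 Table 2 (carbon steel): 80 < 86.1 ≤ 200 μm/a ⇒ C5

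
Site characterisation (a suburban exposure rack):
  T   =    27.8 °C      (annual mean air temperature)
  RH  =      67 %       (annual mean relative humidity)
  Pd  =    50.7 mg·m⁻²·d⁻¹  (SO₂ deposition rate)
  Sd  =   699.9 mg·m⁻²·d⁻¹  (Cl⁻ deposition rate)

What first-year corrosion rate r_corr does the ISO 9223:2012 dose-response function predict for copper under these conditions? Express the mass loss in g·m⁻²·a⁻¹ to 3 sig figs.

r_corr = 25.1 g·m⁻²·a⁻¹

copper: temperature factor f = -0.080·(17.8) = -1.4240
  Pd branch = 0.0053·Pd^0.26·e^(0.059·RH+f) = 0.1845 μm/a
  Cl⁻ term: 0.01025·699.9^0.27·exp(0.036·67+0.049·27.8) = 2.618
  sum: 0.1845 + 2.618 → r_corr = 2.803 μm/a
Convert to mass loss: 2.803 μm/a × 8.96 g/cm³ = 25.11 g·m⁻²·a⁻¹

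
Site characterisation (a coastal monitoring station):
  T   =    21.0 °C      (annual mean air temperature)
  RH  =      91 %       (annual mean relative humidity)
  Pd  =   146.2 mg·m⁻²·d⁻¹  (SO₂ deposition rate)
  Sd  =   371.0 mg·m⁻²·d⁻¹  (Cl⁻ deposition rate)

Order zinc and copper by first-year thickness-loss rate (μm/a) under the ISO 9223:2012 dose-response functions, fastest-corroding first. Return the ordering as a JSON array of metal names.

zinc: f(T) = -0.071·(T−10) [T>10 °C] = -0.7810
  sulphur-dioxide contribution → 3.483 μm/a
  chloride contribution → 6.295 μm/a
  ⇒ r_corr(zinc) = 9.777 μm/a
copper: T>10 °C ⇒ hinge -0.080·(21.0−10) = -0.8800
  sulphur-dioxide contribution → 1.725 μm/a
  chloride contribution → 3.751 μm/a
  total first-year rate 5.475 μm/a
Ordering by μm/a: zinc (9.78) > copper (5.48)

["zinc", "copper"]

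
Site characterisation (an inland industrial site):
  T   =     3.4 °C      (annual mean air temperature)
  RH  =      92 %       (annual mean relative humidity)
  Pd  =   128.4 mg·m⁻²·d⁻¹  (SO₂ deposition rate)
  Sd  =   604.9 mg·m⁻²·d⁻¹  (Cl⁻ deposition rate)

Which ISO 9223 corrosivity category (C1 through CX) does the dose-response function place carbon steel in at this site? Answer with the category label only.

C5

carbon steel: temperature factor f = +0.150·(-6.6) = -0.9900
  Pd branch = 1.77·Pd^0.52·e^(0.02·RH+f) = 51.71 μm/a
  Cl⁻ term: 0.102·604.9^0.62·exp(0.033·92+0.04·3.4) = 129.1
  sum: 51.71 + 129.1 → r_corr = 180.8 μm/a
181 μm/a falls in (80, 200] for carbon steel → category C5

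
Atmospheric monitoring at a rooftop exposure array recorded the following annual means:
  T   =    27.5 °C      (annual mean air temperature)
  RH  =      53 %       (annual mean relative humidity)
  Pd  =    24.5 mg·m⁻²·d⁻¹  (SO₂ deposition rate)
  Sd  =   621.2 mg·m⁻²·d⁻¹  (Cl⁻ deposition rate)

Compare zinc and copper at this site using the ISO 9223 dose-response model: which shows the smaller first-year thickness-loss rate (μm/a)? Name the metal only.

copper

zinc: temperature factor f = -0.071·(17.5) = -1.2425
  Pd branch = 0.0129·Pd^0.44·e^(0.046·RH+f) = 0.1742 μm/a
  Cl⁻ term: 0.0175·621.2^0.57·exp(0.008·53+0.085·27.5) = 10.83
  r_corr = 0.1742 + 10.83 = 11 μm/a
copper: temperature factor f = -0.080·(17.5) = -1.4000
  SO₂ term: 0.0053·24.5^0.26·exp(0.059·53-1.4000) = 0.06847
  Sd branch = 0.01025·Sd^0.27·e^(0.036·RH+0.049·T) = 1.509 μm/a
  r_corr = 0.06847 + 1.509 = 1.578 μm/a
Ordering by μm/a: zinc (11) > copper (1.58)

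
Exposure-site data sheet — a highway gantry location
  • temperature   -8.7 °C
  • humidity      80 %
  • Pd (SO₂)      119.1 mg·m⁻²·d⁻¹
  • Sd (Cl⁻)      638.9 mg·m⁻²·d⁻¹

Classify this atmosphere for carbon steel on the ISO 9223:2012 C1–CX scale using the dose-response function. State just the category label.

C4

carbon steel: temperature factor f = +0.150·(-18.7) = -2.8050
  SO₂ term: 1.77·119.1^0.52·exp(0.02·80-2.8050) = 6.37
  Sd branch = 0.102·Sd^0.62·e^(0.033·RH+0.04·T) = 55.38 μm/a
  sum: 6.37 + 55.38 → r_corr = 61.75 μm/a
ISO 9223 Table 2 (carbon steel): 50 < 61.8 ≤ 80 μm/a ⇒ C4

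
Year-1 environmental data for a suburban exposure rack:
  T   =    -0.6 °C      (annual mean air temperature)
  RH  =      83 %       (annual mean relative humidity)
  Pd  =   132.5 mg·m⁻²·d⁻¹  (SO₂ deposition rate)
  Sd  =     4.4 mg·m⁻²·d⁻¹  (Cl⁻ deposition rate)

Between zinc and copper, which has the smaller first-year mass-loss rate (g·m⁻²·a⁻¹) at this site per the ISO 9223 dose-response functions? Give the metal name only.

copper

zinc: temperature factor f = +0.038·(-10.6) = -0.4028
  Pd branch = 0.0129·Pd^0.44·e^(0.046·RH+f) = 3.37 μm/a
  Cl⁻ term: 0.0175·4.4^0.57·exp(0.008·83+0.085·-0.6) = 0.07517
  sum: 3.37 + 0.07517 → r_corr = 3.445 μm/a
  mass loss = 3.445 μm/a × 7.14 g/cm³ = 24.6 g·m⁻²·a⁻¹
copper: T≤10 °C ⇒ hinge +0.126·(-0.6−10) = -1.3356
  SO₂ term: 0.0053·132.5^0.26·exp(0.059·83-1.3356) = 0.6649
  Sd branch = 0.01025·Sd^0.27·e^(0.036·RH+0.049·T) = 0.2947 μm/a
  sum: 0.6649 + 0.2947 → r_corr = 0.9596 μm/a
  mass loss = 0.9596 μm/a × 8.96 g/cm³ = 8.598 g·m⁻²·a⁻¹
Ordering by g·m⁻²·a⁻¹: zinc (24.6) > copper (8.6)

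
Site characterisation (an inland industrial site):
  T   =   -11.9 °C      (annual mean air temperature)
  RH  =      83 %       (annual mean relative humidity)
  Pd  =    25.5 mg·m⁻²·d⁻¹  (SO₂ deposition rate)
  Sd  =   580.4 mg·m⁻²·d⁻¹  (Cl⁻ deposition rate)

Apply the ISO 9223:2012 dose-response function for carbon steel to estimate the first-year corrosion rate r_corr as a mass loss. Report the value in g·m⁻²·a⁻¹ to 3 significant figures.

r_corr = 413 g·m⁻²·a⁻¹

carbon steel: T≤10 °C ⇒ hinge +0.150·(-11.9−10) = -3.2850
  sulphur-dioxide contribution → 1.878 μm/a
  chloride contribution → 50.69 μm/a
  ⇒ r_corr(carbon steel) = 52.57 μm/a
Convert to mass loss: 52.57 μm/a × 7.85 g/cm³ = 412.7 g·m⁻²·a⁻¹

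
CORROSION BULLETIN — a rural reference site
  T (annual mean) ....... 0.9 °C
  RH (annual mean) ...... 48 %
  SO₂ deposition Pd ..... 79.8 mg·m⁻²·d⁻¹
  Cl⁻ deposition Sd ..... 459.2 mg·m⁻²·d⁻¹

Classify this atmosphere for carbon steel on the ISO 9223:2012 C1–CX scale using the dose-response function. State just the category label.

carbon steel: T≤10 °C ⇒ hinge +0.150·(0.9−10) = -1.3650
  SO₂ term: 1.77·79.8^0.52·exp(0.02·48-1.3650) = 11.51
  Cl⁻ term: 0.102·459.2^0.62·exp(0.033·48+0.04·0.9) = 23.05
  r_corr = 11.51 + 23.05 = 34.56 μm/a
ISO 9223 Table 2 (carbon steel): 25 < 34.6 ≤ 50 μm/a ⇒ C3

C3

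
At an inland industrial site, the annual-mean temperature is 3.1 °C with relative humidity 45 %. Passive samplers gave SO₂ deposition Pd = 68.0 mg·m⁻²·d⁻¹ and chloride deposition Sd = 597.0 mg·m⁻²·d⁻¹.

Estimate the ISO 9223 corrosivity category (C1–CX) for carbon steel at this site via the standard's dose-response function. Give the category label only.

C3

carbon steel: temperature factor f = +0.150·(-6.9) = -1.0350
  Pd branch = 1.77·Pd^0.52·e^(0.02·RH+f) = 13.88 μm/a
  Cl⁻ term: 0.102·597.0^0.62·exp(0.033·45+0.04·3.1) = 26.82
  r_corr = 13.88 + 26.82 = 40.7 μm/a
Category bounds: 25…50 μm/a bracket r_corr ⇒ C3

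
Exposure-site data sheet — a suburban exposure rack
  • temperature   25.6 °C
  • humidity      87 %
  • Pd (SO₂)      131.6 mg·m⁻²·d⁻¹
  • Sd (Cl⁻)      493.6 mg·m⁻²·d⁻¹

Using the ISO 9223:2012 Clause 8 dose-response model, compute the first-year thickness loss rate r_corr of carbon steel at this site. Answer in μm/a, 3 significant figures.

r_corr = 289 μm/a

carbon steel: T>10 °C ⇒ hinge -0.054·(25.6−10) = -0.8424
  sulphur-dioxide contribution → 54.93 μm/a
  chloride contribution → 234.5 μm/a
  total first-year rate 289.4 μm/a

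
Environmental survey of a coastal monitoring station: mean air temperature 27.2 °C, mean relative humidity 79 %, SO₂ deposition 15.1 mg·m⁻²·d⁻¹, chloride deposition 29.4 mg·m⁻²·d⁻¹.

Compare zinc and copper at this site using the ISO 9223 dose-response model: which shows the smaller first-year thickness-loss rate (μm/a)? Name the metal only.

zinc: temperature factor f = -0.071·(17.2) = -1.2212
  SO₂ term: 0.0129·15.1^0.44·exp(0.046·79-1.2212) = 0.4756
  Sd branch = 0.0175·Sd^0.57·e^(0.008·RH+0.085·T) = 2.283 μm/a
  sum: 0.4756 + 2.283 → r_corr = 2.759 μm/a
copper: f(T) = -0.080·(T−10) [T>10 °C] = -1.3760
  Pd branch = 0.0053·Pd^0.26·e^(0.059·RH+f) = 0.2867 μm/a
  Sd branch = 0.01025·Sd^0.27·e^(0.036·RH+0.049·T) = 1.664 μm/a
  r_corr = 0.2867 + 1.664 = 1.951 μm/a
Ordering by μm/a: zinc (2.76) > copper (1.95)

copper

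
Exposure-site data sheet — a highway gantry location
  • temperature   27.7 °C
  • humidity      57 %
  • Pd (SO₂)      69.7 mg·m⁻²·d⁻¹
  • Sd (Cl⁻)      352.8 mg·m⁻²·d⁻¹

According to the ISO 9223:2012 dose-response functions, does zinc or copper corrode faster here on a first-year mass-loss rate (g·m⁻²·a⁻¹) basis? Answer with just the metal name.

zinc

zinc: temperature factor f = -0.071·(17.7) = -1.2567
  SO₂ term: 0.0129·69.7^0.44·exp(0.046·57-1.2567) = 0.327
  Sd branch = 0.0175·Sd^0.57·e^(0.008·RH+0.085·T) = 8.236 μm/a
  r_corr = 0.327 + 8.236 = 8.563 μm/a
  mass loss = 8.563 μm/a × 7.14 g/cm³ = 61.14 g·m⁻²·a⁻¹
copper: f(T) = -0.080·(T−10) [T>10 °C] = -1.4160
  SO₂ term: 0.0053·69.7^0.26·exp(0.059·57-1.4160) = 0.112
  Cl⁻ term: 0.01025·352.8^0.27·exp(0.036·57+0.049·27.7) = 1.511
  sum: 0.112 + 1.511 → r_corr = 1.623 μm/a
  mass loss = 1.623 μm/a × 8.96 g/cm³ = 14.54 g·m⁻²·a⁻¹
Ordering by g·m⁻²·a⁻¹: zinc (61.1) > copper (14.5)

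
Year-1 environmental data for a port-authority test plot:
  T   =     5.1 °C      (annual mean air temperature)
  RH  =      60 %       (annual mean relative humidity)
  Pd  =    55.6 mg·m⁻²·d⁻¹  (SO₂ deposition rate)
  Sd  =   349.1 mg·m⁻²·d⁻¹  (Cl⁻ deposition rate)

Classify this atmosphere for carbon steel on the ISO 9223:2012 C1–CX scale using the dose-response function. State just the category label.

carbon steel: temperature factor f = +0.150·(-4.9) = -0.7350
  Pd branch = 1.77·Pd^0.52·e^(0.02·RH+f) = 22.77 μm/a
  Sd branch = 0.102·Sd^0.62·e^(0.033·RH+0.04·T) = 34.18 μm/a
  sum: 22.77 + 34.18 → r_corr = 56.95 μm/a
56.9 μm/a falls in (50, 80] for carbon steel → category C4

C4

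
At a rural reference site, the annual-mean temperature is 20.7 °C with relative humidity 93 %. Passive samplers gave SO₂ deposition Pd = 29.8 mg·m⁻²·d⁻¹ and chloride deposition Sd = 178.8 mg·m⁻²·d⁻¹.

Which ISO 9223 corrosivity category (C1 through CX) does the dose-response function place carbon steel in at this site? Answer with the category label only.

C5

carbon steel: temperature factor f = -0.054·(10.7) = -0.5778
  sulphur-dioxide contribution → 37.28 μm/a
  chloride contribution → 125.2 μm/a
  ⇒ r_corr(carbon steel) = 162.4 μm/a
162 μm/a falls in (80, 200] for carbon steel → category C5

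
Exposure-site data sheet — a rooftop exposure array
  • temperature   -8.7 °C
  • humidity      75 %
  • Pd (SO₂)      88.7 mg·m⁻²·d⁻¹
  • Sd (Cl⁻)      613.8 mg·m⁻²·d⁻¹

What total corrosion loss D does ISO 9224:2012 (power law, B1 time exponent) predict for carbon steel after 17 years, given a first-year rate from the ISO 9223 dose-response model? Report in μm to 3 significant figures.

carbon steel: temperature factor f = +0.150·(-18.7) = -2.8050
  SO₂ term: 1.77·88.7^0.52·exp(0.02·75-2.8050) = 4.945
  Cl⁻ term: 0.102·613.8^0.62·exp(0.033·75+0.04·-8.7) = 45.81
  sum: 4.945 + 45.81 → r_corr = 50.75 μm/a
ISO 9224: D(t) = r_corr · t^b with b = 0.523 (carbon steel, B1)
  D(17) = 50.75 × 17^0.523 = 50.75 × 4.401 = 223.3 μm

D(17) = 223 μm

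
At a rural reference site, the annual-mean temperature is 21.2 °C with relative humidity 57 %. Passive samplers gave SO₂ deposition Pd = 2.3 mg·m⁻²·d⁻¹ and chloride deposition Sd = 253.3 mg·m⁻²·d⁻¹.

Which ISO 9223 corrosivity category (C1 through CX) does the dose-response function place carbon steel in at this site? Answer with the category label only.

carbon steel: temperature factor f = -0.054·(11.2) = -0.6048
  SO₂ term: 1.77·2.3^0.52·exp(0.02·57-0.6048) = 4.661
  Sd branch = 0.102·Sd^0.62·e^(0.033·RH+0.04·T) = 48.31 μm/a
  r_corr = 4.661 + 48.31 = 52.97 μm/a
53 μm/a falls in (50, 80] for carbon steel → category C4

C4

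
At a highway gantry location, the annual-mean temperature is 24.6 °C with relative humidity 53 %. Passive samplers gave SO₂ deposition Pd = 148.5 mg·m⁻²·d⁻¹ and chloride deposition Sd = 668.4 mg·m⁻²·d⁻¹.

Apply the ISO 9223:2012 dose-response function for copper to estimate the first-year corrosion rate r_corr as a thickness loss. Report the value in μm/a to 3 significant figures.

r_corr = 1.47 μm/a

copper: temperature factor f = -0.080·(14.6) = -1.1680
  Pd branch = 0.0053·Pd^0.26·e^(0.059·RH+f) = 0.1379 μm/a
  Cl⁻ term: 0.01025·668.4^0.27·exp(0.036·53+0.049·24.6) = 1.335
  sum: 0.1379 + 1.335 → r_corr = 1.473 μm/a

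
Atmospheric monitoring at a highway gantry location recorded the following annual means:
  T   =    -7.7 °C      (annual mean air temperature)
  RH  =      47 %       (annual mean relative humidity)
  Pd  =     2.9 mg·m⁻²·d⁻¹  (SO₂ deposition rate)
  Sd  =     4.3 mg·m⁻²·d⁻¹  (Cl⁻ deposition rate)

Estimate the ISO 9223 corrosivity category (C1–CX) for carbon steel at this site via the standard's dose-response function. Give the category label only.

carbon steel: temperature factor f = +0.150·(-17.7) = -2.6550
  SO₂ term: 1.77·2.9^0.52·exp(0.02·47-2.6550) = 0.5541
  Sd branch = 0.102·Sd^0.62·e^(0.033·RH+0.04·T) = 0.8733 μm/a
  r_corr = 0.5541 + 0.8733 = 1.427 μm/a
Category bounds: 1.3…25 μm/a bracket r_corr ⇒ C2

C2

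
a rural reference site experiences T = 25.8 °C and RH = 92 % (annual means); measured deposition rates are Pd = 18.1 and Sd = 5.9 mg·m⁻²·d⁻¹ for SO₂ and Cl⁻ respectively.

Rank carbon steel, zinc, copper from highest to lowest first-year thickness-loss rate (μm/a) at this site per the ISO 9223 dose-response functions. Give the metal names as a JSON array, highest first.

carbon steel: f(T) = -0.054·(T−10) [T>10 °C] = -0.8532
  Pd branch = 1.77·Pd^0.52·e^(0.02·RH+f) = 21.41 μm/a
  Cl⁻ term: 0.102·5.9^0.62·exp(0.033·92+0.04·25.8) = 17.92
  sum: 21.41 + 17.92 → r_corr = 39.32 μm/a
zinc: temperature factor f = -0.071·(15.8) = -1.1218
  Pd branch = 0.0129·Pd^0.44·e^(0.046·RH+f) = 1.034 μm/a
  Sd branch = 0.0175·Sd^0.57·e^(0.008·RH+0.085·T) = 0.9005 μm/a
  r_corr = 1.034 + 0.9005 = 1.935 μm/a
copper: f(T) = -0.080·(T−10) [T>10 °C] = -1.2640
  SO₂ term: 0.0053·18.1^0.26·exp(0.059·92-1.2640) = 0.7239
  Cl⁻ term: 0.01025·5.9^0.27·exp(0.036·92+0.049·25.8) = 1.608
  r_corr = 0.7239 + 1.608 = 2.332 μm/a
Ordering by μm/a: carbon steel (39.3) > copper (2.33) > zinc (1.93)

["carbon steel", "copper", "zinc"]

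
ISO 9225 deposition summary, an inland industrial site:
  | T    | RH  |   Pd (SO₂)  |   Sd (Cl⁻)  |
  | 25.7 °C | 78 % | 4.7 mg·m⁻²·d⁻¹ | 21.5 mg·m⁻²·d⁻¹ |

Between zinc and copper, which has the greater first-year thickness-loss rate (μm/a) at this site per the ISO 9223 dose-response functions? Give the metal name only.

zinc

zinc: temperature factor f = -0.071·(15.7) = -1.1147
  sulphur-dioxide contribution → 0.3023 μm/a
  chloride contribution → 1.668 μm/a
  ⇒ r_corr(zinc) = 1.97 μm/a
copper: f(T) = -0.080·(T−10) [T>10 °C] = -1.2560
  sulphur-dioxide contribution → 0.225 μm/a
  chloride contribution → 1.371 μm/a
  ⇒ r_corr(copper) = 1.596 μm/a
Ordering by μm/a: zinc (1.97) > copper (1.6)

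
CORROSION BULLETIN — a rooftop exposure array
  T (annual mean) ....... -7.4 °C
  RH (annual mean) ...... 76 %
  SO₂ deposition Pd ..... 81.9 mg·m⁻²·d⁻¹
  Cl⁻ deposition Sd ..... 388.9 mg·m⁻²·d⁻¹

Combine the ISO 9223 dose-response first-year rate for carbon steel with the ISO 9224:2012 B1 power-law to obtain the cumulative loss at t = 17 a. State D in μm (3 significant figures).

carbon steel: T≤10 °C ⇒ hinge +0.150·(-7.4−10) = -2.6100
  SO₂ term: 1.77·81.9^0.52·exp(0.02·76-2.6100) = 5.882
  Cl⁻ term: 0.102·388.9^0.62·exp(0.033·76+0.04·-7.4) = 37.58
  r_corr = 5.882 + 37.58 = 43.46 μm/a
ISO 9224: D(t) = r_corr · t^b with b = 0.523 (carbon steel, B1)
  D(17) = 43.46 × 17^0.523 = 43.46 × 4.401 = 191.3 μm

D(17) = 191 μm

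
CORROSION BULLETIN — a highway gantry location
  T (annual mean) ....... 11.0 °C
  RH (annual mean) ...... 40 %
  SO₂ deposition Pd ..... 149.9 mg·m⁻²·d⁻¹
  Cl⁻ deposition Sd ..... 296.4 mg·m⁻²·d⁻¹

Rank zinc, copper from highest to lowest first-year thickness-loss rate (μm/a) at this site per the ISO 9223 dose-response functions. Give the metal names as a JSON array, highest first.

["zinc", "copper"]

zinc: temperature factor f = -0.071·(1.0) = -0.0710
  sulphur-dioxide contribution → 0.6858 μm/a
  chloride contribution → 1.574 μm/a
  total first-year rate 2.26 μm/a
copper: T>10 °C ⇒ hinge -0.080·(11.0−10) = -0.0800
  sulphur-dioxide contribution → 0.1906 μm/a
  chloride contribution → 0.3448 μm/a
  ⇒ r_corr(copper) = 0.5354 μm/a
Ordering by μm/a: zinc (2.26) > copper (0.535)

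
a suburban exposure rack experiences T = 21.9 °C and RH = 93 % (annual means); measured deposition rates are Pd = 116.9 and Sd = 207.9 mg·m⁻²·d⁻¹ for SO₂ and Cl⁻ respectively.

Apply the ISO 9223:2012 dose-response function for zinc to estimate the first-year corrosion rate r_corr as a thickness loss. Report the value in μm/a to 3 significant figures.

r_corr = 8.21 μm/a

zinc: T>10 °C ⇒ hinge -0.071·(21.9−10) = -0.8449
  Pd branch = 0.0129·Pd^0.44·e^(0.046·RH+f) = 3.246 μm/a
  Cl⁻ term: 0.0175·207.9^0.57·exp(0.008·93+0.085·21.9) = 4.963
  sum: 3.246 + 4.963 → r_corr = 8.21 μm/a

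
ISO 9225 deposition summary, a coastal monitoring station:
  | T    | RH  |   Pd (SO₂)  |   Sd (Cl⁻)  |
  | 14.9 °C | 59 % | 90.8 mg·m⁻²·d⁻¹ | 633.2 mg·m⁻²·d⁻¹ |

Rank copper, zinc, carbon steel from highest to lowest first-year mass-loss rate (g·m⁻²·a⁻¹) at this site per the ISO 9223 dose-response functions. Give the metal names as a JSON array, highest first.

["carbon steel", "zinc", "copper"]

copper: T>10 °C ⇒ hinge -0.080·(14.9−10) = -0.3920
  Pd branch = 0.0053·Pd^0.26·e^(0.059·RH+f) = 0.3758 μm/a
  Cl⁻ term: 0.01025·633.2^0.27·exp(0.036·59+0.049·14.9) = 1.015
  sum: 0.3758 + 1.015 → r_corr = 1.391 μm/a
  mass loss = 1.391 μm/a × 8.96 g/cm³ = 12.47 g·m⁻²·a⁻¹
zinc: f(T) = -0.071·(T−10) [T>10 °C] = -0.3479
  Pd branch = 0.0129·Pd^0.44·e^(0.046·RH+f) = 0.9994 μm/a
  Cl⁻ term: 0.0175·633.2^0.57·exp(0.008·59+0.085·14.9) = 3.935
  r_corr = 0.9994 + 3.935 = 4.934 μm/a
  mass loss = 4.934 μm/a × 7.14 g/cm³ = 35.23 g·m⁻²·a⁻¹
carbon steel: f(T) = -0.054·(T−10) [T>10 °C] = -0.2646
  Pd branch = 1.77·Pd^0.52·e^(0.02·RH+f) = 46.1 μm/a
  Cl⁻ term: 0.102·633.2^0.62·exp(0.033·59+0.04·14.9) = 70.79
  sum: 46.1 + 70.79 → r_corr = 116.9 μm/a
  mass loss = 116.9 μm/a × 7.85 g/cm³ = 917.6 g·m⁻²·a⁻¹
Ordering by g·m⁻²·a⁻¹: carbon steel (918) > zinc (35.2) > copper (12.5)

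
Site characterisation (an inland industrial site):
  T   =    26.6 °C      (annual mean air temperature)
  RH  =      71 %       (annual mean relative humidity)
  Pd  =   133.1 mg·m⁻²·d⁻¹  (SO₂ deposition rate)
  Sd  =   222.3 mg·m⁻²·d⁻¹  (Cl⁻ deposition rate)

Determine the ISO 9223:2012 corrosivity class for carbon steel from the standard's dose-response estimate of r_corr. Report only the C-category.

C5

carbon steel: T>10 °C ⇒ hinge -0.054·(26.6−10) = -0.8964
  sulphur-dioxide contribution → 38.01 μm/a
  chloride contribution → 87.77 μm/a
  total first-year rate 125.8 μm/a
ISO 9223 Table 2 (carbon steel): 80 < 126 ≤ 200 μm/a ⇒ C5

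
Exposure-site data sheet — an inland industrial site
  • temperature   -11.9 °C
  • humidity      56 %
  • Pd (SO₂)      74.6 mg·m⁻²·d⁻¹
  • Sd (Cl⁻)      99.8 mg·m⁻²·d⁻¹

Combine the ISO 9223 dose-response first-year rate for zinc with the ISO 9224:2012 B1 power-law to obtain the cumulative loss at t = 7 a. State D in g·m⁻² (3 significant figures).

D(7) = 21.9 g·m⁻²

zinc: temperature factor f = +0.038·(-21.9) = -0.8322
  SO₂ term: 0.0129·74.6^0.44·exp(0.046·56-0.8322) = 0.4919
  Cl⁻ term: 0.0175·99.8^0.57·exp(0.008·56+0.085·-11.9) = 0.1373
  sum: 0.4919 + 0.1373 → r_corr = 0.6293 μm/a
Long-term exponent b (ISO 9224 Table 2, B1) = 0.813
  D(7) = 0.6293 × 7^0.813 = 0.6293 × 4.865 = 3.061 μm
  Mass loss = 3.061 μm × 7.14 g/cm³ = 21.86 g·m⁻²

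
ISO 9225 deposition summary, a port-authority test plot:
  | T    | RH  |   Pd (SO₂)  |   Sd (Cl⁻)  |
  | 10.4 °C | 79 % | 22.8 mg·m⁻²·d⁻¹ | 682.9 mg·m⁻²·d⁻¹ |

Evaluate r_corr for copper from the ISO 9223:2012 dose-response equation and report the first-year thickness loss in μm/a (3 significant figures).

r_corr = 2.93 μm/a

copper: T>10 °C ⇒ hinge -0.080·(10.4−10) = -0.0320
  SO₂ term: 0.0053·22.8^0.26·exp(0.059·79-0.0320) = 1.224
  Sd branch = 0.01025·Sd^0.27·e^(0.036·RH+0.049·T) = 1.708 μm/a
  sum: 1.224 + 1.708 → r_corr = 2.932 μm/a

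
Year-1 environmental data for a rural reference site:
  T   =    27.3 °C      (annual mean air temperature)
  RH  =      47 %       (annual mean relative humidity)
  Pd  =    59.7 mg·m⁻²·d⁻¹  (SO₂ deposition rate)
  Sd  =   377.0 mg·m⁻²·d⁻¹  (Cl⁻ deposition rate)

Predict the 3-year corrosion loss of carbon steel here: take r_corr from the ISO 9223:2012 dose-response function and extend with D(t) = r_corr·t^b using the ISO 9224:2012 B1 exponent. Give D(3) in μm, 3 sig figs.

carbon steel: f(T) = -0.054·(T−10) [T>10 °C] = -0.9342
  SO₂ term: 1.77·59.7^0.52·exp(0.02·47-0.9342) = 14.93
  Sd branch = 0.102·Sd^0.62·e^(0.033·RH+0.04·T) = 56.72 μm/a
  r_corr = 14.93 + 56.72 = 71.65 μm/a
Long-term exponent b (ISO 9224 Table 2, B1) = 0.523
  D(3) = 71.65 × 3^0.523 = 71.65 × 1.776 = 127.3 μm

D(3) = 127 μm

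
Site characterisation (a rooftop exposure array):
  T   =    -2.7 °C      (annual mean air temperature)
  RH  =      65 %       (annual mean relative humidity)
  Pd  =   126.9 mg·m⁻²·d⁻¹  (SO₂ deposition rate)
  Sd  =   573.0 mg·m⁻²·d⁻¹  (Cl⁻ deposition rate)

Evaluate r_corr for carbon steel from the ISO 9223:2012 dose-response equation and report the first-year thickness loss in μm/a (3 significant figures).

r_corr = 52.1 μm/a

carbon steel: T≤10 °C ⇒ hinge +0.150·(-2.7−10) = -1.9050
  Pd branch = 1.77·Pd^0.52·e^(0.02·RH+f) = 12 μm/a
  Sd branch = 0.102·Sd^0.62·e^(0.033·RH+0.04·T) = 40.12 μm/a
  r_corr = 12 + 40.12 = 52.11 μm/a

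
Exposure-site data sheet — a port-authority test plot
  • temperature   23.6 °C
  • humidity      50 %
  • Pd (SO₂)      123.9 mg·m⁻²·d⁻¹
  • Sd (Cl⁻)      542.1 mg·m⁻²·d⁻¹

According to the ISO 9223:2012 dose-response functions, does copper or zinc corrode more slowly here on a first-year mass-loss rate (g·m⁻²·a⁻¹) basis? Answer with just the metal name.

copper: temperature factor f = -0.080·(13.6) = -1.0880
  Pd branch = 0.0053·Pd^0.26·e^(0.059·RH+f) = 0.1194 μm/a
  Cl⁻ term: 0.01025·542.1^0.27·exp(0.036·50+0.049·23.6) = 1.079
  r_corr = 0.1194 + 1.079 = 1.198 μm/a
  mass loss = 1.198 μm/a × 8.96 g/cm³ = 10.73 g·m⁻²·a⁻¹
zinc: temperature factor f = -0.071·(13.6) = -0.9656
  SO₂ term: 0.0129·123.9^0.44·exp(0.046·50-0.9656) = 0.4084
  Cl⁻ term: 0.0175·542.1^0.57·exp(0.008·50+0.085·23.6) = 7.021
  sum: 0.4084 + 7.021 → r_corr = 7.429 μm/a
  mass loss = 7.429 μm/a × 7.14 g/cm³ = 53.04 g·m⁻²·a⁻¹
Ordering by g·m⁻²·a⁻¹: zinc (53) > copper (10.7)

copper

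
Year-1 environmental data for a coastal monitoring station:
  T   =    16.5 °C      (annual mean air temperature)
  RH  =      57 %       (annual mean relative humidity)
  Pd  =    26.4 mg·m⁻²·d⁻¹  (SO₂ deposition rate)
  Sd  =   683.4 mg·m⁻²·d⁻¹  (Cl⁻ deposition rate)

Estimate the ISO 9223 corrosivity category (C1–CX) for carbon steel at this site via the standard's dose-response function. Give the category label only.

C5

carbon steel: temperature factor f = -0.054·(6.5) = -0.3510
  SO₂ term: 1.77·26.4^0.52·exp(0.02·57-0.3510) = 21.37
  Cl⁻ term: 0.102·683.4^0.62·exp(0.033·57+0.04·16.5) = 74.07
  r_corr = 21.37 + 74.07 = 95.44 μm/a
95.4 μm/a falls in (80, 200] for carbon steel → category C5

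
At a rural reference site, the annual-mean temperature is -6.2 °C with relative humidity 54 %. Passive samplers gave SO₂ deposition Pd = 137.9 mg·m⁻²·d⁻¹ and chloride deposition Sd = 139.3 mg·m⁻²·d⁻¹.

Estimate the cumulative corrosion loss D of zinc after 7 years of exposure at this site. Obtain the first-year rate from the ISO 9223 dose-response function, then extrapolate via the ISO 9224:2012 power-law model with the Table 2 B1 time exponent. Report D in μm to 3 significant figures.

D(7) = 4.84 μm

zinc: temperature factor f = +0.038·(-16.2) = -0.6156
  SO₂ term: 0.0129·137.9^0.44·exp(0.046·54-0.6156) = 0.7302
  Sd branch = 0.0175·Sd^0.57·e^(0.008·RH+0.085·T) = 0.2654 μm/a
  r_corr = 0.7302 + 0.2654 = 0.9955 μm/a
Power-law: D(7) = r_corr · 7^0.813
  D(7) = 0.9955 × 7^0.813 = 0.9955 × 4.865 = 4.843 μm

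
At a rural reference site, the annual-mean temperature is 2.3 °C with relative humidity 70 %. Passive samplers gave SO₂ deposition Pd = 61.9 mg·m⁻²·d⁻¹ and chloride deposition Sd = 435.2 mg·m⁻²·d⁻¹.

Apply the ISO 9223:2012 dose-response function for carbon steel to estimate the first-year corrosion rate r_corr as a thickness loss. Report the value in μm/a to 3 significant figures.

r_corr = 68.0 μm/a

carbon steel: temperature factor f = +0.150·(-7.7) = -1.1550
  Pd branch = 1.77·Pd^0.52·e^(0.02·RH+f) = 19.32 μm/a
  Cl⁻ term: 0.102·435.2^0.62·exp(0.033·70+0.04·2.3) = 48.73
  r_corr = 19.32 + 48.73 = 68.05 μm/a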